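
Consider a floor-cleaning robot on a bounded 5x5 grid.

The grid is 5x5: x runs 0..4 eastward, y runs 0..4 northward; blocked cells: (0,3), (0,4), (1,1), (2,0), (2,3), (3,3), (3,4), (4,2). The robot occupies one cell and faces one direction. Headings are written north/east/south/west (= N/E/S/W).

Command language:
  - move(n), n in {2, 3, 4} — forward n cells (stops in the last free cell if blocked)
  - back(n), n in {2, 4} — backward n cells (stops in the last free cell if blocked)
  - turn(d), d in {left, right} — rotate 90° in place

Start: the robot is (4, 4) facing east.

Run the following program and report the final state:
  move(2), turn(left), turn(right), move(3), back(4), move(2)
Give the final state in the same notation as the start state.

(4, 4) facing east

t0: (4, 4) facing east
[1] after move(2): (4, 4) facing east
[2] after turn(left): (4, 4) facing north
[3] after turn(right): (4, 4) facing east
[4] after move(3): (4, 4) facing east
[5] after back(4): (4, 4) facing east
[6] after move(2): (4, 4) facing east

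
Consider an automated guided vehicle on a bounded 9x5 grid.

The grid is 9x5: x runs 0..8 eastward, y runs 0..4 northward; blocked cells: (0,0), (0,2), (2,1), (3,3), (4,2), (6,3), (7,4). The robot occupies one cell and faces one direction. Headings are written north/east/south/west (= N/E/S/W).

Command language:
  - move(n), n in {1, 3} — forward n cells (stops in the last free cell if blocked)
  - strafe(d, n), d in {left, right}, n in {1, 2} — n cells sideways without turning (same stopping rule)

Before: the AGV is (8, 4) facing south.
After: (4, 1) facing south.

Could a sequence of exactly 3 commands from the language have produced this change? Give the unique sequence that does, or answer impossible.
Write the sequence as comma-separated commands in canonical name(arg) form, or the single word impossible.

key: running strafe(right, 2) before move(3) would end elsewhere — order is forced
initial: (8, 4) facing south
t=1 move(3) ⇒ (8, 1) facing south
t=2 strafe(right, 2) ⇒ (6, 1) facing south
t=3 strafe(right, 2) ⇒ (4, 1) facing south
all 216 alternatives checked — unique.

move(3), strafe(right, 2), strafe(right, 2)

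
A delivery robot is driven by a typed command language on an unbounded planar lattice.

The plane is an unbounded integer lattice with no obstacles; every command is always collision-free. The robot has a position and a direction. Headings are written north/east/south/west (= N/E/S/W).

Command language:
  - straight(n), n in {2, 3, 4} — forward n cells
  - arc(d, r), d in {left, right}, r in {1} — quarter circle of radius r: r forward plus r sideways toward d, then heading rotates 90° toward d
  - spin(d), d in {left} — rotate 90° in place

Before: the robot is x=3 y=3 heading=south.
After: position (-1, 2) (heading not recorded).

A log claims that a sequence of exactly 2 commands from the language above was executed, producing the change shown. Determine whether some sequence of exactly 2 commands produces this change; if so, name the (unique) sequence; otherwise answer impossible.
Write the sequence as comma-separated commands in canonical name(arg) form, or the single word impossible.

key: order matters: swapping arc(right, 1) and straight(3) lands elsewhere
begin: x=3 y=3 heading=south
1. arc(right, 1) → x=2 y=2 heading=west
2. straight(3) → x=-1 y=2 heading=west
uniquely the one of 36 2-step routes that fits.

arc(right, 1), straight(3)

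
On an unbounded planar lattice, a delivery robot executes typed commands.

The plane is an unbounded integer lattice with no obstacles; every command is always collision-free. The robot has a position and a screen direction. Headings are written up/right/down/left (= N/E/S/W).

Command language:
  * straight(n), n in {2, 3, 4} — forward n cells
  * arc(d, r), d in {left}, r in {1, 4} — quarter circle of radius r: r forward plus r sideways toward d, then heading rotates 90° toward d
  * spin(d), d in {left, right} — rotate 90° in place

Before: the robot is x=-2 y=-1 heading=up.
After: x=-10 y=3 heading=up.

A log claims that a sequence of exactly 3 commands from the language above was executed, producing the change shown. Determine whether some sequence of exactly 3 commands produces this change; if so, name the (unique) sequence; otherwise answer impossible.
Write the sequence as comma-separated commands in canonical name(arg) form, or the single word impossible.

key: running spin(right) before arc(left, 4) would end elsewhere — order is forced
begin: x=-2 y=-1 heading=up
[1] after arc(left, 4): x=-6 y=3 heading=left
[2] after straight(4): x=-10 y=3 heading=left
[3] after spin(right): x=-10 y=3 heading=up
all 343 alternatives checked — unique.

arc(left, 4), straight(4), spin(right)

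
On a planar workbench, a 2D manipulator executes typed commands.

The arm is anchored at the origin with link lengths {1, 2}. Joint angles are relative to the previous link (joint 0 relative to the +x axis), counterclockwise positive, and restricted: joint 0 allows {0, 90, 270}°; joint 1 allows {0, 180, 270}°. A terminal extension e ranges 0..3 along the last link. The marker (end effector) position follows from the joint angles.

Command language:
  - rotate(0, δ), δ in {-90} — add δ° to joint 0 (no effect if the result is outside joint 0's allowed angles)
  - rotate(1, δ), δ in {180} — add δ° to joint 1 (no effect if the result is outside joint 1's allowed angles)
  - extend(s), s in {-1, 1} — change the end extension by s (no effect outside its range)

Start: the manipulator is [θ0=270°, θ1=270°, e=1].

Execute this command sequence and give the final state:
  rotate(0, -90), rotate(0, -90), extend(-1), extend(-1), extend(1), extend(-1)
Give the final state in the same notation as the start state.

[θ0=270°, θ1=270°, e=0]

from: [θ0=270°, θ1=270°, e=1]
t=1 rotate(0, -90) ⇒ [θ0=270°, θ1=270°, e=1]
t=2 rotate(0, -90) ⇒ [θ0=270°, θ1=270°, e=1]
t=3 extend(-1) ⇒ [θ0=270°, θ1=270°, e=0]
t=4 extend(-1) ⇒ [θ0=270°, θ1=270°, e=0]
t=5 extend(1) ⇒ [θ0=270°, θ1=270°, e=1]
t=6 extend(-1) ⇒ [θ0=270°, θ1=270°, e=0]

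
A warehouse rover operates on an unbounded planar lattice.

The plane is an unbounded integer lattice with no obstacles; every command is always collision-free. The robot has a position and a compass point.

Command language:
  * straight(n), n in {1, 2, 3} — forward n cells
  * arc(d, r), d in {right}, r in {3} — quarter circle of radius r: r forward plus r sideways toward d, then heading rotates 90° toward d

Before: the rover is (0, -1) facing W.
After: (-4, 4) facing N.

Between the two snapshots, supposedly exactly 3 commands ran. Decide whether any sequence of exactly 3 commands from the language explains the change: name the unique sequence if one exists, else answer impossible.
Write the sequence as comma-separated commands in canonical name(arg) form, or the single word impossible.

key: cell and facing (now N) both changed — the 3 commands mix motion and turning
begin: (0, -1) facing W
t=1 straight(1) ⇒ (-1, -1) facing W
t=2 arc(right, 3) ⇒ (-4, 2) facing N
t=3 straight(2) ⇒ (-4, 4) facing N
no other 3-command option fits: unique.

straight(1), arc(right, 3), straight(2)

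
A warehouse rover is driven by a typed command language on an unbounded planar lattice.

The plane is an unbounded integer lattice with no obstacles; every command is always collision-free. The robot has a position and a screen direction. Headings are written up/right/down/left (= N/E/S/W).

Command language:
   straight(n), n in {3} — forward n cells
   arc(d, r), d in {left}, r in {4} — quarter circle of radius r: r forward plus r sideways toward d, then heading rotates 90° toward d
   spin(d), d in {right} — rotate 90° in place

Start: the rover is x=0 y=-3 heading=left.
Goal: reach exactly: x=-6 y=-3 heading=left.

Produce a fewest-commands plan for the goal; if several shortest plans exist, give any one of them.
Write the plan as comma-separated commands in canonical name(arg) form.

straight(3), straight(3)

begin: x=0 y=-3 heading=left
[1] after straight(3): x=-3 y=-3 heading=left
[2] after straight(3): x=-6 y=-3 heading=left
minimal: 2 command(s), checked below 2.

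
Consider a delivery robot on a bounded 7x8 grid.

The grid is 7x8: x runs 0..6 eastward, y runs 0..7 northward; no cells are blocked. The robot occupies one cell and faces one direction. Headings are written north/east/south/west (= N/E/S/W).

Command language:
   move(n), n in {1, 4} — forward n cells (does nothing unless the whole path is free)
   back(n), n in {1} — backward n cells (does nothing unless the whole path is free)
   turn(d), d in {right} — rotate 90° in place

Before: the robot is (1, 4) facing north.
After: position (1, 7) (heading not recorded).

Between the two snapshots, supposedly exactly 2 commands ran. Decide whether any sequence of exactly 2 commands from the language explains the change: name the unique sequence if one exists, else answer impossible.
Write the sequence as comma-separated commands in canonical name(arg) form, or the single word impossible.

back(1), move(4)

key: running move(4) before back(1) would end elsewhere — order is forced
begin: (1, 4) facing north
[1] after back(1): (1, 3) facing north
[2] after move(4): (1, 7) facing north
uniquely the one of 16 2-step routes that fits.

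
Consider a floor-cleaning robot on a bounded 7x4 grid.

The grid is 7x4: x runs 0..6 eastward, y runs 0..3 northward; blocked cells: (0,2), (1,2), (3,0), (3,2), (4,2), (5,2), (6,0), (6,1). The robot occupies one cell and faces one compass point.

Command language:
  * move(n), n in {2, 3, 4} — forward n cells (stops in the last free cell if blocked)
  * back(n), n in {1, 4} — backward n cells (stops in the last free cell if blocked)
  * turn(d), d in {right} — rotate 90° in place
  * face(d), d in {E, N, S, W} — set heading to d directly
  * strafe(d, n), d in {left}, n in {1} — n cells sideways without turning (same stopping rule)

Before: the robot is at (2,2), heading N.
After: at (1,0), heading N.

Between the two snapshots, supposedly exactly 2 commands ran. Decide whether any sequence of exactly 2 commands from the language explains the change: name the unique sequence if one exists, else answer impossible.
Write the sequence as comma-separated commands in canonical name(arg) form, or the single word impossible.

key: back(4) runs into the grid edge before its full distance
t0: at (2,2), heading N
step 1 (back(4)): at (2,0), heading N
step 2 (strafe(left, 1)): at (1,0), heading N
uniquely the one of 121 2-step routes that fits.

back(4), strafe(left, 1)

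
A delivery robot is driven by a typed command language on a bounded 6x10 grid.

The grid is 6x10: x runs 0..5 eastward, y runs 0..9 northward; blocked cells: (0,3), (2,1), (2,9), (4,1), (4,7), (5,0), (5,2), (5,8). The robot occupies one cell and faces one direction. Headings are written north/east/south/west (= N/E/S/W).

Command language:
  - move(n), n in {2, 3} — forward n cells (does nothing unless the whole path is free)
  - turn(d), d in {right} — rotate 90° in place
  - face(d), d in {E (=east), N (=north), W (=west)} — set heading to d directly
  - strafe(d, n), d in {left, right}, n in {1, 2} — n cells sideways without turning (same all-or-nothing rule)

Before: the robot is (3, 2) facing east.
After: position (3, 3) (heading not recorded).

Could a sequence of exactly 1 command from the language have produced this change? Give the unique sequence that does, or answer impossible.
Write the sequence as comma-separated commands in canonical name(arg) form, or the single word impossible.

strafe(left, 1)

t0: (3, 2) facing east
1. strafe(left, 1) → (3, 3) facing east
all 10 alternatives checked — unique.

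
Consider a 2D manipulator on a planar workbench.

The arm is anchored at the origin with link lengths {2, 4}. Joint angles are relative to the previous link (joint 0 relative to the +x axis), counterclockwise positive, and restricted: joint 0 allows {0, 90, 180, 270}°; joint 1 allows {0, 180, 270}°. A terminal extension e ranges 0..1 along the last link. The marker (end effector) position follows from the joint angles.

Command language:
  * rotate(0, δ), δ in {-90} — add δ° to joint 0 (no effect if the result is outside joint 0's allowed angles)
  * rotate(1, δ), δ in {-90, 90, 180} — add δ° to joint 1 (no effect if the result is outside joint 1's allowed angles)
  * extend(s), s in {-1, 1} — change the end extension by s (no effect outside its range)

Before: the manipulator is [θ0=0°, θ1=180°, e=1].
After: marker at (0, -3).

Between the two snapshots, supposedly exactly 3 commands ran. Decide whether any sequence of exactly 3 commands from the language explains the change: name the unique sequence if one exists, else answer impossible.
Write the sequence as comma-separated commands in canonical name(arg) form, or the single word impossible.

from: [θ0=0°, θ1=180°, e=1]
[1] after rotate(0, -90): [θ0=270°, θ1=180°, e=1]
[2] after rotate(0, -90): [θ0=180°, θ1=180°, e=1]
[3] after rotate(0, -90): [θ0=90°, θ1=180°, e=1]
no other 3-command option fits: unique.

rotate(0, -90), rotate(0, -90), rotate(0, -90)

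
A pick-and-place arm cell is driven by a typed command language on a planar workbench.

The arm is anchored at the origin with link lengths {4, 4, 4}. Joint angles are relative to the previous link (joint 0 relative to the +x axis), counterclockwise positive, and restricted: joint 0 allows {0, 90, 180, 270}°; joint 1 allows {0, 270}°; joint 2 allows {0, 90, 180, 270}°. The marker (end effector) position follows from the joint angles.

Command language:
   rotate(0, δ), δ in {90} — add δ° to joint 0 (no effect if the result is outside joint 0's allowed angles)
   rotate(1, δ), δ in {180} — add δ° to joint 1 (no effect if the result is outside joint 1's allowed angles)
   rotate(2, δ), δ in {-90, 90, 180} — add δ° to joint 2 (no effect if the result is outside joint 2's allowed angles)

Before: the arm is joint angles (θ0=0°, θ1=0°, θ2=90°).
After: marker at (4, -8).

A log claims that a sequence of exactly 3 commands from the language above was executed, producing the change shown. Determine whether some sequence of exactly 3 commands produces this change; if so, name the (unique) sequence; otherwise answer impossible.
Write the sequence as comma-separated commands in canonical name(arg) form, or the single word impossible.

rotate(0, 90), rotate(0, 90), rotate(0, 90)

initial: joint angles (θ0=0°, θ1=0°, θ2=90°)
t=1 rotate(0, 90) ⇒ joint angles (θ0=90°, θ1=0°, θ2=90°)
t=2 rotate(0, 90) ⇒ joint angles (θ0=180°, θ1=0°, θ2=90°)
t=3 rotate(0, 90) ⇒ joint angles (θ0=270°, θ1=0°, θ2=90°)
no other 3-command option fits: unique.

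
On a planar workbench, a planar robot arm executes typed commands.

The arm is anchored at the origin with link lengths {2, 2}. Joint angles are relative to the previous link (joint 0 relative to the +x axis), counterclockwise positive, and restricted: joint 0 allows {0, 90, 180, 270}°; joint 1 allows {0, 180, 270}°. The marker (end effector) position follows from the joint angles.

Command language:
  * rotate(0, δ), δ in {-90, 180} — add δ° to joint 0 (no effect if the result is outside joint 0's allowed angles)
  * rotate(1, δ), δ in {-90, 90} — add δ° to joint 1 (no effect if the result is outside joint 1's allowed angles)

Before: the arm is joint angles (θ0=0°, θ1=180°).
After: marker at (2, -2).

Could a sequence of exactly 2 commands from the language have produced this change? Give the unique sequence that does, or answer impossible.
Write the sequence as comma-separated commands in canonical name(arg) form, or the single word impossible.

key: running rotate(1, 90) before rotate(1, -90) would end elsewhere — order is forced
initial: joint angles (θ0=0°, θ1=180°)
t=1 rotate(1, -90) ⇒ joint angles (θ0=0°, θ1=180°)
t=2 rotate(1, 90) ⇒ joint angles (θ0=0°, θ1=270°)
all 16 alternatives checked — unique.

rotate(1, -90), rotate(1, 90)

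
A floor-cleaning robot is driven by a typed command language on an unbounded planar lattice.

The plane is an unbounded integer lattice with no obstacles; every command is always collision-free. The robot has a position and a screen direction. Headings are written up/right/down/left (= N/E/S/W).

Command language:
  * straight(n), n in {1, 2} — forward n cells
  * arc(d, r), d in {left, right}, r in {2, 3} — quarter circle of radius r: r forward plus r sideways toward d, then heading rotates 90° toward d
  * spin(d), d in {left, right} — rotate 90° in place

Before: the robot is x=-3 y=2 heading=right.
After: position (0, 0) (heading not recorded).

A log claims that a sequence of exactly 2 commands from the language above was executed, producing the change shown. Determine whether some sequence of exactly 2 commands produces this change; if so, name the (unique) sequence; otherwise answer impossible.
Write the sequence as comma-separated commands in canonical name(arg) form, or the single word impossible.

key: running arc(right, 2) before straight(1) would end elsewhere — order is forced
start: x=-3 y=2 heading=right
t=1 straight(1) ⇒ x=-2 y=2 heading=right
t=2 arc(right, 2) ⇒ x=0 y=0 heading=down
no other 2-command option fits: unique.

straight(1), arc(right, 2)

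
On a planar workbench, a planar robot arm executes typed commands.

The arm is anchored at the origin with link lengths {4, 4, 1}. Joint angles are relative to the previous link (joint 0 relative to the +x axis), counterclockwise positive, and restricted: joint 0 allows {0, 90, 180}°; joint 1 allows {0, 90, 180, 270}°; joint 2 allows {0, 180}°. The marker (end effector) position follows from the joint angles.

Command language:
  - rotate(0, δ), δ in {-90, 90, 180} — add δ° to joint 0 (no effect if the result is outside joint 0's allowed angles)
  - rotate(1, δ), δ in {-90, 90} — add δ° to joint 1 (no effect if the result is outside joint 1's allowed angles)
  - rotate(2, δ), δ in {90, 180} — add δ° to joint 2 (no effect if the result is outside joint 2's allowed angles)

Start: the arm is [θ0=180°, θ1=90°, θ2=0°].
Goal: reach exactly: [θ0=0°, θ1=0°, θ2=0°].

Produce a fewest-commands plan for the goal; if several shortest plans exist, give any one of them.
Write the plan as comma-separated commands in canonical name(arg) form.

t0: [θ0=180°, θ1=90°, θ2=0°]
step 1 (rotate(1, -90)): [θ0=180°, θ1=0°, θ2=0°]
step 2 (rotate(0, 180)): [θ0=0°, θ1=0°, θ2=0°]
minimal: 2 command(s), checked below 2.

rotate(1, -90), rotate(0, 180)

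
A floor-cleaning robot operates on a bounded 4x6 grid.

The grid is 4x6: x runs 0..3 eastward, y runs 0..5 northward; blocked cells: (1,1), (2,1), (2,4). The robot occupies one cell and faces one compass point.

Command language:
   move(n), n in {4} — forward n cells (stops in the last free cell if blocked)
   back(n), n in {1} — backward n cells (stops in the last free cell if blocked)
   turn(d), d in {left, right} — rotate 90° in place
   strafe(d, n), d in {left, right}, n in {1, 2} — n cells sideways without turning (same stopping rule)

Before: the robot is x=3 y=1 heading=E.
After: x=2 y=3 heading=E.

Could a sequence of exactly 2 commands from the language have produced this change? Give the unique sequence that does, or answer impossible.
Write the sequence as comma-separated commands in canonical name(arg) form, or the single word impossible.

strafe(left, 2), back(1)

key: heading stays E — no command in the sequence turns
t0: x=3 y=1 heading=E
[1] after strafe(left, 2): x=3 y=3 heading=E
[2] after back(1): x=2 y=3 heading=E
no other 2-command option fits: unique.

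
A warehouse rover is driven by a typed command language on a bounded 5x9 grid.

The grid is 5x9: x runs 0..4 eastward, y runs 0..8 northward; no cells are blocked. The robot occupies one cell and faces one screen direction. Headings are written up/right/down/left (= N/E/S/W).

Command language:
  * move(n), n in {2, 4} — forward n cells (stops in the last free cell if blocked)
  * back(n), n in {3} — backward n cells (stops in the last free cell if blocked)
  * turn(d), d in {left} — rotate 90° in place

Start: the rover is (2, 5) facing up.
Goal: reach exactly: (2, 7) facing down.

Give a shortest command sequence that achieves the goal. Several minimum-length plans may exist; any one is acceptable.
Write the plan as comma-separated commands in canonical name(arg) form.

begin: (2, 5) facing up
step 1 (move(2)): (2, 7) facing up
step 2 (turn(left)): (2, 7) facing left
step 3 (turn(left)): (2, 7) facing down
minimal: 3 command(s), checked below 3.

move(2), turn(left), turn(left)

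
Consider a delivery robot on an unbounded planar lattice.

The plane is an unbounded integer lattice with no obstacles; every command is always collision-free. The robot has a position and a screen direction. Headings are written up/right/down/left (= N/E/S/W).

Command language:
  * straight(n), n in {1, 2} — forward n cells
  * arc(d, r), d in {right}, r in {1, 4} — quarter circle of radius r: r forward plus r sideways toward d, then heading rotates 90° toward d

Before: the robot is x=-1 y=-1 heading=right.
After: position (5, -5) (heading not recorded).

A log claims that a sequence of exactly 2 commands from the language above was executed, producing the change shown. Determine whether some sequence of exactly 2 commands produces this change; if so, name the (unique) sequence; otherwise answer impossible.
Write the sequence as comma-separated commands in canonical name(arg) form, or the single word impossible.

straight(2), arc(right, 4)

key: running arc(right, 4) before straight(2) would end elsewhere — order is forced
start: x=-1 y=-1 heading=right
1. straight(2) → x=1 y=-1 heading=right
2. arc(right, 4) → x=5 y=-5 heading=down
all 16 alternatives checked — unique.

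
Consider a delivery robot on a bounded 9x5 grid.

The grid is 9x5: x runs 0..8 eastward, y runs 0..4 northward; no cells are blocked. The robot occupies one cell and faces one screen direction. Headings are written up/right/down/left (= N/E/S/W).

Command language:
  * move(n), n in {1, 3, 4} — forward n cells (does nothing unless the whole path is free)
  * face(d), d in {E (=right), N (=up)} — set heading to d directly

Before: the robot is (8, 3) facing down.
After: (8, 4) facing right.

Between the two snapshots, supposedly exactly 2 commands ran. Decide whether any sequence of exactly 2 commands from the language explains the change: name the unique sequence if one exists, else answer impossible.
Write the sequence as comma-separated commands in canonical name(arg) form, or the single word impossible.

no 2-step route produces this change.

impossible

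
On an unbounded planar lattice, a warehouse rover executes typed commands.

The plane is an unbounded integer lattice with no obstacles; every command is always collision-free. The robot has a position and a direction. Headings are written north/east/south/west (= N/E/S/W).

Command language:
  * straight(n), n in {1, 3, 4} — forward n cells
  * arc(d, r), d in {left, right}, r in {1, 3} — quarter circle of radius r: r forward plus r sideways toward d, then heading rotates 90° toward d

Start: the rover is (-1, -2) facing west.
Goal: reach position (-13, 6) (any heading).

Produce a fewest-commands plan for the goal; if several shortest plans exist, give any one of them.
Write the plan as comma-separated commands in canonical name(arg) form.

from: (-1, -2) facing west
1. straight(4) → (-5, -2) facing west
2. straight(4) → (-9, -2) facing west
3. arc(right, 3) → (-12, 1) facing north
4. straight(4) → (-12, 5) facing north
5. arc(left, 1) → (-13, 6) facing west
minimal: 5 command(s), checked below 5.

straight(4), straight(4), arc(right, 3), straight(4), arc(left, 1)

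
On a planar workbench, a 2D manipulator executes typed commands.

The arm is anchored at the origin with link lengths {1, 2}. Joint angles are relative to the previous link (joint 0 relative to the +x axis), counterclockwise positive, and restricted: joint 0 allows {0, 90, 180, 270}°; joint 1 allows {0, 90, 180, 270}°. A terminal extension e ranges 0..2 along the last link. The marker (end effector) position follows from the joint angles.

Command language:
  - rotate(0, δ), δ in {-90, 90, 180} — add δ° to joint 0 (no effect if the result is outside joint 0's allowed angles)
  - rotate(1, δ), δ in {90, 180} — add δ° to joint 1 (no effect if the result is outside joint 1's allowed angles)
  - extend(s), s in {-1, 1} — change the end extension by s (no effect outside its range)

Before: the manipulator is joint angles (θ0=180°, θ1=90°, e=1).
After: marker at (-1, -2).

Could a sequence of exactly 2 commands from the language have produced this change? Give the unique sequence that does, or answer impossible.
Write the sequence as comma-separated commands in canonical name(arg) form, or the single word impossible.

extend(-1), extend(-1)

from: joint angles (θ0=180°, θ1=90°, e=1)
1. extend(-1) → joint angles (θ0=180°, θ1=90°, e=0)
2. extend(-1) → joint angles (θ0=180°, θ1=90°, e=0)
uniquely the one of 49 2-step routes that fits.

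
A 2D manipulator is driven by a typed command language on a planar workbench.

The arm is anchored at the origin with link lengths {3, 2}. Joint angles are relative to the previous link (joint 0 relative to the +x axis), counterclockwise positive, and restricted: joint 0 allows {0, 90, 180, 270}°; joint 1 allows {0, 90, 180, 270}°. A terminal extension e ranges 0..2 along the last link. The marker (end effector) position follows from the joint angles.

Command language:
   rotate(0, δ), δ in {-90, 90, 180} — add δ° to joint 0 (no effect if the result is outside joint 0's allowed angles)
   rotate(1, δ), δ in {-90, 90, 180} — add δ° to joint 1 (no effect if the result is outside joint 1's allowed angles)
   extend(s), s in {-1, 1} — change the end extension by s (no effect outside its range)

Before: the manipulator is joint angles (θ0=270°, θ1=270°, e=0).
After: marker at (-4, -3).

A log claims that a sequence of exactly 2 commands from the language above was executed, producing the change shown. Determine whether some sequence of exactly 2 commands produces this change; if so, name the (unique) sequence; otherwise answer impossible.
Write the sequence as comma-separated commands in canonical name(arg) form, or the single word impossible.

extend(1), extend(1)

start: joint angles (θ0=270°, θ1=270°, e=0)
step 1 (extend(1)): joint angles (θ0=270°, θ1=270°, e=1)
step 2 (extend(1)): joint angles (θ0=270°, θ1=270°, e=2)
no other 2-command option fits: unique.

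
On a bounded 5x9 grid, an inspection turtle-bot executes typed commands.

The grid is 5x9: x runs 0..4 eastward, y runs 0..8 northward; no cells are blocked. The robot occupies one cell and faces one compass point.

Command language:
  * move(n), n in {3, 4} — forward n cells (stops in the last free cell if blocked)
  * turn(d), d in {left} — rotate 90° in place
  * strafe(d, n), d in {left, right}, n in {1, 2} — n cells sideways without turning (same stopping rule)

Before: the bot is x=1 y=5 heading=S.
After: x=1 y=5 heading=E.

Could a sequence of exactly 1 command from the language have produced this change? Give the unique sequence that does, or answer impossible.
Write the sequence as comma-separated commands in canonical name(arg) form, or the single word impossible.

turn(left)

key: parked at (1,5) the whole time — nothing moves the robot
start: x=1 y=5 heading=S
1. turn(left) → x=1 y=5 heading=E
no rival 1-sequence matches.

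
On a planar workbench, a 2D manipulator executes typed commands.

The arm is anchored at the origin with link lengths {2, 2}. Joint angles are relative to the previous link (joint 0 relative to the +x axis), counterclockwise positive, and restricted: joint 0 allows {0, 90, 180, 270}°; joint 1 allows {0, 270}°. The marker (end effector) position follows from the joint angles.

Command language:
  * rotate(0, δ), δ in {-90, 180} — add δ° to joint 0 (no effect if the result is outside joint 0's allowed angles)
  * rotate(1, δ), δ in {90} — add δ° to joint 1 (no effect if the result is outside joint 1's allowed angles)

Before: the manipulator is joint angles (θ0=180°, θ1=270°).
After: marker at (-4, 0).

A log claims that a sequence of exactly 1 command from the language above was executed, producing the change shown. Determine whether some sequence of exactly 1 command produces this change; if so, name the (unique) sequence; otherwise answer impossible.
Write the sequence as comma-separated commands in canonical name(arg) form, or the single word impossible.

rotate(1, 90)

begin: joint angles (θ0=180°, θ1=270°)
[1] after rotate(1, 90): joint angles (θ0=180°, θ1=0°)
no other 1-command option fits: unique.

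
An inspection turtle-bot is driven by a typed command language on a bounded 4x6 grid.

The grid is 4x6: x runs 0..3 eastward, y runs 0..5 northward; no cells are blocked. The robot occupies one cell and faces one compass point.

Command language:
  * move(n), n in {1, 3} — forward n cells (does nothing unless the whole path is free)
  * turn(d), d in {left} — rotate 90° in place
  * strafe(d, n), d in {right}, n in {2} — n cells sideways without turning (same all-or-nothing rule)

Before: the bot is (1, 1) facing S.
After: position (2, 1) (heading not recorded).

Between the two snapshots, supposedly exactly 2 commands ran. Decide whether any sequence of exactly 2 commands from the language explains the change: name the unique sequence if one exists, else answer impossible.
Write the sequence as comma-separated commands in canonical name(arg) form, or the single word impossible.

key: order matters: swapping turn(left) and move(1) lands elsewhere
start: (1, 1) facing S
step 1 (turn(left)): (1, 1) facing E
step 2 (move(1)): (2, 1) facing E
uniquely the one of 16 2-step routes that fits.

turn(left), move(1)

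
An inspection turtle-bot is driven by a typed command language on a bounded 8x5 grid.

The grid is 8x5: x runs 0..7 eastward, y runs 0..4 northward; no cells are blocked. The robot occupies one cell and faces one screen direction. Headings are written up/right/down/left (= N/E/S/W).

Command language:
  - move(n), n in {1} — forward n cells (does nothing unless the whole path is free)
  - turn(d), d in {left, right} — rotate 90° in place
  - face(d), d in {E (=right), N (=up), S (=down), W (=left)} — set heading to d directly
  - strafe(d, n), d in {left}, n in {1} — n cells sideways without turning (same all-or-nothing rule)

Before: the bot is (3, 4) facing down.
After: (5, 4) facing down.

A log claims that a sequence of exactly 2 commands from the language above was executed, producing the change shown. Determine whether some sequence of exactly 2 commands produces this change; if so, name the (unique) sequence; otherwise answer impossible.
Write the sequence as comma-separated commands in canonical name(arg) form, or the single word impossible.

strafe(left, 1), strafe(left, 1)

key: still facing S at the end — nothing in the sequence rotates
begin: (3, 4) facing down
[1] after strafe(left, 1): (4, 4) facing down
[2] after strafe(left, 1): (5, 4) facing down
no rival 2-sequence matches.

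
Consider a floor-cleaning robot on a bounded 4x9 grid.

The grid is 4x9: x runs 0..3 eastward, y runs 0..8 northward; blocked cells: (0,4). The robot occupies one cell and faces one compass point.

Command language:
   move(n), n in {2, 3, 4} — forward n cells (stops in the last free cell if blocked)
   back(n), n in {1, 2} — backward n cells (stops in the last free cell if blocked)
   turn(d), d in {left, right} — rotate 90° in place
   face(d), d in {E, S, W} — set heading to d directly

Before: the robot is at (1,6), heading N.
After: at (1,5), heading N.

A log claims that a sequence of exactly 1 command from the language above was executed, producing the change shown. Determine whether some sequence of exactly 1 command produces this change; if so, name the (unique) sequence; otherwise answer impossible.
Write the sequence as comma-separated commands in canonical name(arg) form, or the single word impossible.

key: still facing N — the one step turns nothing
from: at (1,6), heading N
1. back(1) → at (1,5), heading N
no other 1-command option fits: unique.

back(1)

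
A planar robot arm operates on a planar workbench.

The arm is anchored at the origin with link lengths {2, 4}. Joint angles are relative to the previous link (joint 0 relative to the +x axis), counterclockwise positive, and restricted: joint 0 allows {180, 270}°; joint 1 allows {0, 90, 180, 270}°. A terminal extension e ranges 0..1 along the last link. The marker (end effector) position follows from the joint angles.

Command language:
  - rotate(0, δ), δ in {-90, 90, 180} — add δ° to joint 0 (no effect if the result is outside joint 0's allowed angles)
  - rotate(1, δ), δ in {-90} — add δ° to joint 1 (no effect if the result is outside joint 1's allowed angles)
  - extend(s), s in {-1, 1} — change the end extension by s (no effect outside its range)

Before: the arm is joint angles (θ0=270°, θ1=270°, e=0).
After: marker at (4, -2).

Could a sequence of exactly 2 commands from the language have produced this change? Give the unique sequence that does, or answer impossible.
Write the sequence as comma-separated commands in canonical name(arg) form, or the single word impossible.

start: joint angles (θ0=270°, θ1=270°, e=0)
step 1 (rotate(1, -90)): joint angles (θ0=270°, θ1=180°, e=0)
step 2 (rotate(1, -90)): joint angles (θ0=270°, θ1=90°, e=0)
no other 2-command option fits: unique.

rotate(1, -90), rotate(1, -90)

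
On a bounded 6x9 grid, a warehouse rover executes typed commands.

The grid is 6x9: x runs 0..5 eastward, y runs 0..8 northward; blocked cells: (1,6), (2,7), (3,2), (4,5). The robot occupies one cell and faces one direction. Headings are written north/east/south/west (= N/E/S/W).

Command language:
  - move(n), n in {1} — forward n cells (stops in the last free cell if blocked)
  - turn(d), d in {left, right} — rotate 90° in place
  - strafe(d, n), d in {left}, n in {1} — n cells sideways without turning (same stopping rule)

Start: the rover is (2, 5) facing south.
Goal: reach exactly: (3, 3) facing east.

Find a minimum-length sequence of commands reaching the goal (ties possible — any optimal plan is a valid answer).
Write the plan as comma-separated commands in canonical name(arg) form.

move(1), move(1), turn(left), move(1)

start: (2, 5) facing south
step 1 (move(1)): (2, 4) facing south
step 2 (move(1)): (2, 3) facing south
step 3 (turn(left)): (2, 3) facing east
step 4 (move(1)): (3, 3) facing east
minimal: 4 command(s), checked below 4.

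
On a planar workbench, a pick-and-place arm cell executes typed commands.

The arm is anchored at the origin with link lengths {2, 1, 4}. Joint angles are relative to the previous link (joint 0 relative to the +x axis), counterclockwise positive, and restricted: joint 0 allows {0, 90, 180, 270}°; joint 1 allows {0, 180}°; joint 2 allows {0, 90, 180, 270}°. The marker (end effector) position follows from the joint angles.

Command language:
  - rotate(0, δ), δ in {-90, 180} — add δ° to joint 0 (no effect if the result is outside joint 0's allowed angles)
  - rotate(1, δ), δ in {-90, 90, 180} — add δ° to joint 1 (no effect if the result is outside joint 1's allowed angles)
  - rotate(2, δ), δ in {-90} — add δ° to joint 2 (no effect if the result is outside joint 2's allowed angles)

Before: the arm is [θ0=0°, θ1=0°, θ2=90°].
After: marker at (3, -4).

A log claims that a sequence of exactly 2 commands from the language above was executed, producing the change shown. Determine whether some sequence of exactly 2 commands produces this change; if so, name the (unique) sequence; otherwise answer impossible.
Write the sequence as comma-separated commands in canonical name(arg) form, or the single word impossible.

begin: [θ0=0°, θ1=0°, θ2=90°]
[1] after rotate(2, -90): [θ0=0°, θ1=0°, θ2=0°]
[2] after rotate(2, -90): [θ0=0°, θ1=0°, θ2=270°]
all 36 alternatives checked — unique.

rotate(2, -90), rotate(2, -90)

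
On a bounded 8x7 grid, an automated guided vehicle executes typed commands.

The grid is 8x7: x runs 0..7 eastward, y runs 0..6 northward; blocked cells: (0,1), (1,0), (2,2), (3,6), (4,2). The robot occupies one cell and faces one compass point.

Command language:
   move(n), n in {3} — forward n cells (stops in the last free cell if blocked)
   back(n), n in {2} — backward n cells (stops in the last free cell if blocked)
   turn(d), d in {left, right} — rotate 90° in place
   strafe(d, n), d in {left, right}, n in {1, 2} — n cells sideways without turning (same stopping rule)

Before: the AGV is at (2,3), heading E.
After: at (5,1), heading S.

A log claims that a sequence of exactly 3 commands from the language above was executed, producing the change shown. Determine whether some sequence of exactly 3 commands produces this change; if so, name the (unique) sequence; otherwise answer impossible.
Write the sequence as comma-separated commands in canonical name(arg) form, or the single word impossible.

move(3), strafe(right, 2), turn(right)

key: position moved to (5,1) AND the heading swung to S — translation plus rotation needed
initial: at (2,3), heading E
1. move(3) → at (5,3), heading E
2. strafe(right, 2) → at (5,1), heading E
3. turn(right) → at (5,1), heading S
uniquely the one of 512 3-step routes that fits.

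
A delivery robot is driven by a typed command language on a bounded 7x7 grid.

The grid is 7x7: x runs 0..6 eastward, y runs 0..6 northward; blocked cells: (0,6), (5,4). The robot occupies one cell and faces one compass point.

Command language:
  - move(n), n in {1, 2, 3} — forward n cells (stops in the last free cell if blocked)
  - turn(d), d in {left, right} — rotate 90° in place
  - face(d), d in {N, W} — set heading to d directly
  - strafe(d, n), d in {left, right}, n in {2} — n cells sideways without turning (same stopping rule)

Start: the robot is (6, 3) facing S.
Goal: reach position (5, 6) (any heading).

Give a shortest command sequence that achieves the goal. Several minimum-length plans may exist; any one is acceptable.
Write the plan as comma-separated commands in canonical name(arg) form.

from: (6, 3) facing S
t=1 face(W) ⇒ (6, 3) facing W
t=2 strafe(right, 2) ⇒ (6, 5) facing W
t=3 strafe(right, 2) ⇒ (6, 6) facing W
t=4 move(1) ⇒ (5, 6) facing W
shorter routes all fall short; 4 is best.

face(W), strafe(right, 2), strafe(right, 2), move(1)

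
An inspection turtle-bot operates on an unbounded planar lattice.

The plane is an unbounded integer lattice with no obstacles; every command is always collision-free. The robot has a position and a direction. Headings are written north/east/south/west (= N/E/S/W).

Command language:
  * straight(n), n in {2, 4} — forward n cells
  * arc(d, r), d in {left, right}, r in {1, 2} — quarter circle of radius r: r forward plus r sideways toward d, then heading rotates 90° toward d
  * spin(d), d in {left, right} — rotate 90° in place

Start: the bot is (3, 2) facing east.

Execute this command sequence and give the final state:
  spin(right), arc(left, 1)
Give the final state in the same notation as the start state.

from: (3, 2) facing east
[1] after spin(right): (3, 2) facing south
[2] after arc(left, 1): (4, 1) facing east

(4, 1) facing east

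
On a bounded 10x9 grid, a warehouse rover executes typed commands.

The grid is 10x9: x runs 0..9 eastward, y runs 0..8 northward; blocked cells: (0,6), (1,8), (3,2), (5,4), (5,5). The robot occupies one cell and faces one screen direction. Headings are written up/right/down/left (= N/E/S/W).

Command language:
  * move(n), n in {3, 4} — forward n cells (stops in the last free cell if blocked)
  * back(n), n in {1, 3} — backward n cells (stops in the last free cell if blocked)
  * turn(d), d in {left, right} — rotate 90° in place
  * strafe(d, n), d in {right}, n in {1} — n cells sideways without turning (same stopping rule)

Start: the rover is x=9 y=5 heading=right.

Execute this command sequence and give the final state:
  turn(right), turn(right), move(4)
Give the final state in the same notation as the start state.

x=6 y=5 heading=left

from: x=9 y=5 heading=right
[1] after turn(right): x=9 y=5 heading=down
[2] after turn(right): x=9 y=5 heading=left
[3] after move(4): x=6 y=5 heading=left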